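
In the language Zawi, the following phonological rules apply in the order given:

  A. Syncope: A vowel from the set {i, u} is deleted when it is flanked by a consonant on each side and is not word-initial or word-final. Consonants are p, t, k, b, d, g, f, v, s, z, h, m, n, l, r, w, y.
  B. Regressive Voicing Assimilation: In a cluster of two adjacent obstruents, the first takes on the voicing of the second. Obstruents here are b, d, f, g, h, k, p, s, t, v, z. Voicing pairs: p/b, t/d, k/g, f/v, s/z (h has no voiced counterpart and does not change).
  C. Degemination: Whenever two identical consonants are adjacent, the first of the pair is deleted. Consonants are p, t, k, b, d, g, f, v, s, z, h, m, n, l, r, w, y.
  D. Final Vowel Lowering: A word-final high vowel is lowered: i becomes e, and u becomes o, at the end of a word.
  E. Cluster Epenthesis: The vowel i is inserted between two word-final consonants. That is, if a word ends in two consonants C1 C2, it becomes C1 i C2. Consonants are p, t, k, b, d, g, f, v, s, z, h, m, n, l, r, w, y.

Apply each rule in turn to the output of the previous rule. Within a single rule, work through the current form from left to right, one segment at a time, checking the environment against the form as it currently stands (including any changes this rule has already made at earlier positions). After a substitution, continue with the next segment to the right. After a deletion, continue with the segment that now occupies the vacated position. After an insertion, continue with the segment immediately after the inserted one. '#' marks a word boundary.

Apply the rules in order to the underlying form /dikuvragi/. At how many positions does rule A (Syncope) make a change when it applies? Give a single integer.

A Syncope: [dikuvragi] → [dkvragi]
B Regressive Voicing Assimilation: [dkvragi] → [tgvragi]
C Degemination: no change — [tgvragi]
D Final Vowel Lowering: [tgvragi] → [tgvrage]
E Cluster Epenthesis: no change — [tgvrage]
Rule A changed 2 position(s).

2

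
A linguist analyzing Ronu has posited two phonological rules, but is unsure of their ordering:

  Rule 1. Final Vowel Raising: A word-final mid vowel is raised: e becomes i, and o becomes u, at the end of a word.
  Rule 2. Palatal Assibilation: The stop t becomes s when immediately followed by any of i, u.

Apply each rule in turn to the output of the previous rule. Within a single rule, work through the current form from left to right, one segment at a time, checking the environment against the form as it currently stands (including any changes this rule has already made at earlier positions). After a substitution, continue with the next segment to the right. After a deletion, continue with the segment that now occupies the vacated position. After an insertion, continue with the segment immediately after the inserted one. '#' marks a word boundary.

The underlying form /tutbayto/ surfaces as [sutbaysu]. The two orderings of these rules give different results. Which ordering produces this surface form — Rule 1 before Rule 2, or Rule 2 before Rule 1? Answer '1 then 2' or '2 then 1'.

1 then 2

Order 1 then 2:
  1 Final Vowel Raising: [tutbayto] → [tutbaytu]
  2 Palatal Assibilation: [tutbaytu] → [sutbaysu]
  result: [sutbaysu]
Order 2 then 1:
  2 Palatal Assibilation: [tutbayto] → [sutbayto]
  1 Final Vowel Raising: [sutbayto] → [sutbaytu]
  result: [sutbaytu]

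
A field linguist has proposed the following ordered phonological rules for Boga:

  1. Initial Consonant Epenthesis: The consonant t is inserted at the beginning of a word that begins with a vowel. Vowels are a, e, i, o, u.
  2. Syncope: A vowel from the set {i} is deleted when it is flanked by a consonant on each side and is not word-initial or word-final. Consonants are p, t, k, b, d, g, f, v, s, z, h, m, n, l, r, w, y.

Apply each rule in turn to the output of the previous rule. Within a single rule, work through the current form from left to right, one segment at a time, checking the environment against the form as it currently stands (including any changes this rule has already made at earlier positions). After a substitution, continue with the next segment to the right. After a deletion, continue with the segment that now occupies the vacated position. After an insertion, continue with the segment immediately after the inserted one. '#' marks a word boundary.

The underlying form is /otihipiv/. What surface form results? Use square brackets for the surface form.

[tothpv]

1 Initial Consonant Epenthesis: [otihipiv] → [totihipiv]
2 Syncope: [totihipiv] → [tothpv]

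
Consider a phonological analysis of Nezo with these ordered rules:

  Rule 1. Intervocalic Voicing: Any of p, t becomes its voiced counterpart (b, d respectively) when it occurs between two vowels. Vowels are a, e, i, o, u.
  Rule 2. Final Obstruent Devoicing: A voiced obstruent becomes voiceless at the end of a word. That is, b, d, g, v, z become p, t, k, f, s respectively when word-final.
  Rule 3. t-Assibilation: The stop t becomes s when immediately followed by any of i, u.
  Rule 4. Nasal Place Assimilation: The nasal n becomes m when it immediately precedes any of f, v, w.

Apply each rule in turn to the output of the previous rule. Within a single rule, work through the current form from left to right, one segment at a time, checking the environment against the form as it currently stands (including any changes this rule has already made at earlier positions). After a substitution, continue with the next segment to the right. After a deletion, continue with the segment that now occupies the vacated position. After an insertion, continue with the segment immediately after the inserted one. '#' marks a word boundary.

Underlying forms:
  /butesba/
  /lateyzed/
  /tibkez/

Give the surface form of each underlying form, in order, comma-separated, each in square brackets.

/butesba/:
  Rule 1 Intervocalic Voicing: [butesba] → [budesba]
  Rule 2 Final Obstruent Devoicing: no change — [budesba]
  Rule 3 t-Assibilation: no change — [budesba]
  Rule 4 Nasal Place Assimilation: no change — [budesba]
/lateyzed/:
  Rule 1 Intervocalic Voicing: [lateyzed] → [ladeyzed]
  Rule 2 Final Obstruent Devoicing: [ladeyzed] → [ladeyzet]
  Rule 3 t-Assibilation: no change — [ladeyzet]
  Rule 4 Nasal Place Assimilation: no change — [ladeyzet]
/tibkez/:
  Rule 1 Intervocalic Voicing: no change — [tibkez]
  Rule 2 Final Obstruent Devoicing: [tibkez] → [tibkes]
  Rule 3 t-Assibilation: [tibkes] → [sibkes]
  Rule 4 Nasal Place Assimilation: no change — [sibkes]

[budesba], [ladeyzet], [sibkes]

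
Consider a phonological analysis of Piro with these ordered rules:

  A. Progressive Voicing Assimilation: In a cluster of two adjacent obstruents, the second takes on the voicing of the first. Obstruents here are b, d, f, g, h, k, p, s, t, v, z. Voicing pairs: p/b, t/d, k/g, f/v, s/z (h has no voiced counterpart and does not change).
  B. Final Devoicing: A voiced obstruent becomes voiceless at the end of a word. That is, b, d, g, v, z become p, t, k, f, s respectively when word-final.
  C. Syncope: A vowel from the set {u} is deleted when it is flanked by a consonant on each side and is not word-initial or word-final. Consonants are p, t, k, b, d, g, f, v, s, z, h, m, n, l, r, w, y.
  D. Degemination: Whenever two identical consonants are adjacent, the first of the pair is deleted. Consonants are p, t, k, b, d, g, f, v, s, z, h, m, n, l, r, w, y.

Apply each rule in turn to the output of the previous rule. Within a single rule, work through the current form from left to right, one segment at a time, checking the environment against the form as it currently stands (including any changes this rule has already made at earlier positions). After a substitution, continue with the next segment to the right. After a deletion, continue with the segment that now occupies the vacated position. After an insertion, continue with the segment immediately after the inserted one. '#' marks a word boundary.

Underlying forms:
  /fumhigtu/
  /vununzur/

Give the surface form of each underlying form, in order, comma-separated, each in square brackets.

/fumhigtu/:
  A Progressive Voicing Assimilation: [fumhigtu] → [fumhigdu]
  B Final Devoicing: no change — [fumhigdu]
  C Syncope: [fumhigdu] → [fmhigdu]
  D Degemination: no change — [fmhigdu]
/vununzur/:
  A Progressive Voicing Assimilation: no change — [vununzur]
  B Final Devoicing: no change — [vununzur]
  C Syncope: [vununzur] → [vnnzr]
  D Degemination: [vnnzr] → [vnzr]

[fmhigdu], [vnzr]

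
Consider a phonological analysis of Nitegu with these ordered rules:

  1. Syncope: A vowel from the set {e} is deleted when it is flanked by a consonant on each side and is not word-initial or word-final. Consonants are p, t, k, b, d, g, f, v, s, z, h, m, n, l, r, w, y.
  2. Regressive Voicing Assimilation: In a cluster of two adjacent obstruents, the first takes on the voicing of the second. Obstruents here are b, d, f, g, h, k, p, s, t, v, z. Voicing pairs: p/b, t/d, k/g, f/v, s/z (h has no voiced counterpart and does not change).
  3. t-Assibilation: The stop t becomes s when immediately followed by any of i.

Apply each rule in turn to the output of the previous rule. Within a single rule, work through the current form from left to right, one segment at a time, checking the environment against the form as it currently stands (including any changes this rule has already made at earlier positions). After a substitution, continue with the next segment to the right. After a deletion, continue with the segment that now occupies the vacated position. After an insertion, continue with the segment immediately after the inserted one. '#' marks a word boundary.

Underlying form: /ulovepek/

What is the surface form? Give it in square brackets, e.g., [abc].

1 Syncope: [ulovepek] → [ulovpk]
2 Regressive Voicing Assimilation: [ulovpk] → [ulofpk]
3 t-Assibilation: no change — [ulofpk]

[ulofpk]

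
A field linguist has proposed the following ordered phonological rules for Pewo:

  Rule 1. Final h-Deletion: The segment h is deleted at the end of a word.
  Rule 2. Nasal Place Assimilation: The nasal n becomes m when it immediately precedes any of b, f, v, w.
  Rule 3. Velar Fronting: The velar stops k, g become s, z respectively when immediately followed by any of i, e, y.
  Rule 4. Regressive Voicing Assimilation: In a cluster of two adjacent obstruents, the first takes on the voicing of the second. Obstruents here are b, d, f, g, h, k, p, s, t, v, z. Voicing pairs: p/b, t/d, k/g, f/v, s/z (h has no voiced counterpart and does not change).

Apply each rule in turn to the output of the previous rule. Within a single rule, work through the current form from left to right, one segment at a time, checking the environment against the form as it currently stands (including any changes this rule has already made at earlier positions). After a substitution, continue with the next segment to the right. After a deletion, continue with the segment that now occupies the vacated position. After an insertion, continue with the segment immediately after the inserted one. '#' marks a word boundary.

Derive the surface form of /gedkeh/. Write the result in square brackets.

[zetse]

Rule 1 Final h-Deletion: [gedkeh] → [gedke]
Rule 2 Nasal Place Assimilation: no change — [gedke]
Rule 3 Velar Fronting: [gedke] → [zedse]
Rule 4 Regressive Voicing Assimilation: [zedse] → [zetse]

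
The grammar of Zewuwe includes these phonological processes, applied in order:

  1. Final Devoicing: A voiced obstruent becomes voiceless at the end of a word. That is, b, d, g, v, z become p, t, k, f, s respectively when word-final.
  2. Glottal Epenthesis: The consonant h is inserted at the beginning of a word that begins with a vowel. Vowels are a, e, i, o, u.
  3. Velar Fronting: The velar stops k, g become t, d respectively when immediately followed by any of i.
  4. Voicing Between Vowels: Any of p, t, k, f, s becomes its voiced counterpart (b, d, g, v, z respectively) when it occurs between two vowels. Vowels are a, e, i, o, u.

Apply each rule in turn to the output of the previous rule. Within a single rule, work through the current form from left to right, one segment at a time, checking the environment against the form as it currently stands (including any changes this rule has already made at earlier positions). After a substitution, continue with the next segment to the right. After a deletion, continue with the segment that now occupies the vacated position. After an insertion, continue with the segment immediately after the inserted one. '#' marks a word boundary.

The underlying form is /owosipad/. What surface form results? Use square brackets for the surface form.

1 Final Devoicing: [owosipad] → [owosipat]
2 Glottal Epenthesis: [owosipat] → [howosipat]
3 Velar Fronting: no change — [howosipat]
4 Voicing Between Vowels: [howosipat] → [howozibat]

[howozibat]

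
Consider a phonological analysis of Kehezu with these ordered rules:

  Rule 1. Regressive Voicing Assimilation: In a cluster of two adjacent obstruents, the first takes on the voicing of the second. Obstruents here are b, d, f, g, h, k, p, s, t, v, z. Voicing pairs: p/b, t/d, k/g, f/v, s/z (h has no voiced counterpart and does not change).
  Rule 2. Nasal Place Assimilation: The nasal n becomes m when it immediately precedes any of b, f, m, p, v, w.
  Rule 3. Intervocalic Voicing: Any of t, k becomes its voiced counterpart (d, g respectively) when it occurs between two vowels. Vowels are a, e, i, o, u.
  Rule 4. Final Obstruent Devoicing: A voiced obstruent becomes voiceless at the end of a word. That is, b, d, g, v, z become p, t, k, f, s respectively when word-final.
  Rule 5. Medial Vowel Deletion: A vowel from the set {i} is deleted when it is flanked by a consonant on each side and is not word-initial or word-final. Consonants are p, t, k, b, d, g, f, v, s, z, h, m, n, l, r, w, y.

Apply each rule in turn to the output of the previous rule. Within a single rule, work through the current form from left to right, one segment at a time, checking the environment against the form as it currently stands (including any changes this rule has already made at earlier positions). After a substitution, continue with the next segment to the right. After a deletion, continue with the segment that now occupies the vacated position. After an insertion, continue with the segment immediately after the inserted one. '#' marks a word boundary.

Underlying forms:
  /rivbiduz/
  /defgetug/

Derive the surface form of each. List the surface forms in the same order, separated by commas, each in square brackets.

[rvbdus], [devgeduk]

/rivbiduz/:
  Rule 1 Regressive Voicing Assimilation: no change — [rivbiduz]
  Rule 2 Nasal Place Assimilation: no change — [rivbiduz]
  Rule 3 Intervocalic Voicing: no change — [rivbiduz]
  Rule 4 Final Obstruent Devoicing: [rivbiduz] → [rivbidus]
  Rule 5 Medial Vowel Deletion: [rivbidus] → [rvbdus]
/defgetug/:
  Rule 1 Regressive Voicing Assimilation: [defgetug] → [devgetug]
  Rule 2 Nasal Place Assimilation: no change — [devgetug]
  Rule 3 Intervocalic Voicing: [devgetug] → [devgedug]
  Rule 4 Final Obstruent Devoicing: [devgedug] → [devgeduk]
  Rule 5 Medial Vowel Deletion: no change — [devgeduk]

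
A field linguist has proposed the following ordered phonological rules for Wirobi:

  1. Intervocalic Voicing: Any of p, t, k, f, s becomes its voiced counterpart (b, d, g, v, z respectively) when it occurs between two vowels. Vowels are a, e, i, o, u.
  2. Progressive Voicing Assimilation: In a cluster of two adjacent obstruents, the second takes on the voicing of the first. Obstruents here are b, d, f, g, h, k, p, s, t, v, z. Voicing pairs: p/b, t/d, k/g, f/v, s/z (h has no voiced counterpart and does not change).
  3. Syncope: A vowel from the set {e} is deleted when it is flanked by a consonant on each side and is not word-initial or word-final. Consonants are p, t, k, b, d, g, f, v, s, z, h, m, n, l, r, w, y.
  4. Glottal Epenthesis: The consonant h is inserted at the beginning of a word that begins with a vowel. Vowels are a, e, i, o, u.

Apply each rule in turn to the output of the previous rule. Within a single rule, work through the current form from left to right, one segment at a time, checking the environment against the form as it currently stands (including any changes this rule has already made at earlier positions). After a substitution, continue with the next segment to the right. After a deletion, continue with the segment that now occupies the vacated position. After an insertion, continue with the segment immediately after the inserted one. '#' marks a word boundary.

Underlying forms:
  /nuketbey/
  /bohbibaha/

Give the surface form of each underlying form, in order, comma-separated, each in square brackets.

/nuketbey/:
  1 Intervocalic Voicing: [nuketbey] → [nugetbey]
  2 Progressive Voicing Assimilation: [nugetbey] → [nugetpey]
  3 Syncope: [nugetpey] → [nugtpy]
  4 Glottal Epenthesis: no change — [nugtpy]
/bohbibaha/:
  1 Intervocalic Voicing: no change — [bohbibaha]
  2 Progressive Voicing Assimilation: [bohbibaha] → [bohpibaha]
  3 Syncope: no change — [bohpibaha]
  4 Glottal Epenthesis: no change — [bohpibaha]

[nugtpy], [bohpibaha]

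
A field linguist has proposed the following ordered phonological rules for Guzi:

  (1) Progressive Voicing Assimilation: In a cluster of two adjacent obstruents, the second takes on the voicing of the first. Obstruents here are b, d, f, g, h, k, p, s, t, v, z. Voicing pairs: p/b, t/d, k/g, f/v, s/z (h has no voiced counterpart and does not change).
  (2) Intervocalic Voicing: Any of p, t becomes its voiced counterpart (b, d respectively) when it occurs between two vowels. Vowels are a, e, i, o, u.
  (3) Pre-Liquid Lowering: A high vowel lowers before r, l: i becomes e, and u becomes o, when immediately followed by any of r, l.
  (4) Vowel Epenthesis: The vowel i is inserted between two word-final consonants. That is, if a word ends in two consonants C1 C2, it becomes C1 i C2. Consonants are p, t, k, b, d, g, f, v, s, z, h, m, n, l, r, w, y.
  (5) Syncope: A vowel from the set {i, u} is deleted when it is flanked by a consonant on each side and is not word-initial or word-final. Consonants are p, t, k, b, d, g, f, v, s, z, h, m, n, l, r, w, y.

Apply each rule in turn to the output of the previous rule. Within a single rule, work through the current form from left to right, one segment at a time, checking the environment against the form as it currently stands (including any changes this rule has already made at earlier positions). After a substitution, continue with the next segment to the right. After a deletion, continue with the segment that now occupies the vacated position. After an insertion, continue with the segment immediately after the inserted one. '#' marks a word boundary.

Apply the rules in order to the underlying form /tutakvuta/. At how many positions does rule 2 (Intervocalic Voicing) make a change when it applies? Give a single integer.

2

(1) Progressive Voicing Assimilation: [tutakvuta] → [tutakfuta]
(2) Intervocalic Voicing: [tutakfuta] → [tudakfuda]
(3) Pre-Liquid Lowering: no change — [tudakfuda]
(4) Vowel Epenthesis: no change — [tudakfuda]
(5) Syncope: [tudakfuda] → [tdakfda]
Rule 2 changed 2 position(s).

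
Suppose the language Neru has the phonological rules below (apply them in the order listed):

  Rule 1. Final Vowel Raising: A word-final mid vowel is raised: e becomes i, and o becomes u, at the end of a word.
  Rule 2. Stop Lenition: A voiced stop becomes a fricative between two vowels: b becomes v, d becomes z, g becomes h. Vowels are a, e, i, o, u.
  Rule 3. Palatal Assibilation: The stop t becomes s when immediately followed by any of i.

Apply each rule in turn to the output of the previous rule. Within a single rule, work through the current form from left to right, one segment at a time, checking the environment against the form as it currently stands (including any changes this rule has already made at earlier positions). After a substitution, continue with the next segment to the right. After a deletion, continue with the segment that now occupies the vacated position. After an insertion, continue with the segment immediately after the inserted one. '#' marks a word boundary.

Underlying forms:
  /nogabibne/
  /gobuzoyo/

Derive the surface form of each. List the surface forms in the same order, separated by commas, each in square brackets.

[nohavibni], [govuzoyu]

/nogabibne/:
  Rule 1 Final Vowel Raising: [nogabibne] → [nogabibni]
  Rule 2 Stop Lenition: [nogabibni] → [nohavibni]
  Rule 3 Palatal Assibilation: no change — [nohavibni]
/gobuzoyo/:
  Rule 1 Final Vowel Raising: [gobuzoyo] → [gobuzoyu]
  Rule 2 Stop Lenition: [gobuzoyu] → [govuzoyu]
  Rule 3 Palatal Assibilation: no change — [govuzoyu]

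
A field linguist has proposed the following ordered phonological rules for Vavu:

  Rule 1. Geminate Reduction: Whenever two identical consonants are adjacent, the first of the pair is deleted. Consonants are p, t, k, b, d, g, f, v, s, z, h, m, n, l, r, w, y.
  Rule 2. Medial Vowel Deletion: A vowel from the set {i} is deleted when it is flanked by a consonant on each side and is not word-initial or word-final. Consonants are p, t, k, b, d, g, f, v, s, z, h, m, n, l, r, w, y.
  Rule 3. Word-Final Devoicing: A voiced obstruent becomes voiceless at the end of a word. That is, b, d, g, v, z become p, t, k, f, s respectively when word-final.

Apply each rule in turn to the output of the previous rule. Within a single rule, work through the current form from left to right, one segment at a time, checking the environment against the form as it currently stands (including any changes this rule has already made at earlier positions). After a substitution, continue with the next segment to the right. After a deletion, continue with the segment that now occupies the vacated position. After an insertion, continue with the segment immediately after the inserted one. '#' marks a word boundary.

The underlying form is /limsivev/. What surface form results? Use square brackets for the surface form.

Rule 1 Geminate Reduction: no change — [limsivev]
Rule 2 Medial Vowel Deletion: [limsivev] → [lmsvev]
Rule 3 Word-Final Devoicing: [lmsvev] → [lmsvef]

[lmsvef]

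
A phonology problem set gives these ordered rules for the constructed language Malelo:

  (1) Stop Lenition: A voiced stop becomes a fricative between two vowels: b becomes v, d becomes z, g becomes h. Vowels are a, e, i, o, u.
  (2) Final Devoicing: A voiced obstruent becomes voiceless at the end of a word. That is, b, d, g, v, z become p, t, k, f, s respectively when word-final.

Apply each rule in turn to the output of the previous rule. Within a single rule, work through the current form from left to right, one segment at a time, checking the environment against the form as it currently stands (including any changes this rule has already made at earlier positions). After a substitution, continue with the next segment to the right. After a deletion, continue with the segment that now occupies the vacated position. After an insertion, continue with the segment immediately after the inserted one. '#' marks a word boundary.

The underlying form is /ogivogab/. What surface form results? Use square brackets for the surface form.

[ohivohap]

(1) Stop Lenition: [ogivogab] → [ohivohab]
(2) Final Devoicing: [ohivohab] → [ohivohap]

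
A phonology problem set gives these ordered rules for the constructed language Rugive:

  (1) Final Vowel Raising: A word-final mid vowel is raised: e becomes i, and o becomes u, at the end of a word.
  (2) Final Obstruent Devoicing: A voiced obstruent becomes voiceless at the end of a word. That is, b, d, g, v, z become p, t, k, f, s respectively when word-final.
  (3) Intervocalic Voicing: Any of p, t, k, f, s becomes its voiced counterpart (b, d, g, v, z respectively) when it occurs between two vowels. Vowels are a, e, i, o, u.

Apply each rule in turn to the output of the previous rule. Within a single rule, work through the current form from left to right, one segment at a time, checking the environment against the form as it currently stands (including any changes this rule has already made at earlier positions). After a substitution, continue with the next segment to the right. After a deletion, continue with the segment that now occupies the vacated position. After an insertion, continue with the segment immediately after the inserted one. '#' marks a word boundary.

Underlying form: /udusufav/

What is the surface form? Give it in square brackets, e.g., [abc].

(1) Final Vowel Raising: no change — [udusufav]
(2) Final Obstruent Devoicing: [udusufav] → [udusufaf]
(3) Intervocalic Voicing: [udusufaf] → [uduzuvaf]

[uduzuvaf]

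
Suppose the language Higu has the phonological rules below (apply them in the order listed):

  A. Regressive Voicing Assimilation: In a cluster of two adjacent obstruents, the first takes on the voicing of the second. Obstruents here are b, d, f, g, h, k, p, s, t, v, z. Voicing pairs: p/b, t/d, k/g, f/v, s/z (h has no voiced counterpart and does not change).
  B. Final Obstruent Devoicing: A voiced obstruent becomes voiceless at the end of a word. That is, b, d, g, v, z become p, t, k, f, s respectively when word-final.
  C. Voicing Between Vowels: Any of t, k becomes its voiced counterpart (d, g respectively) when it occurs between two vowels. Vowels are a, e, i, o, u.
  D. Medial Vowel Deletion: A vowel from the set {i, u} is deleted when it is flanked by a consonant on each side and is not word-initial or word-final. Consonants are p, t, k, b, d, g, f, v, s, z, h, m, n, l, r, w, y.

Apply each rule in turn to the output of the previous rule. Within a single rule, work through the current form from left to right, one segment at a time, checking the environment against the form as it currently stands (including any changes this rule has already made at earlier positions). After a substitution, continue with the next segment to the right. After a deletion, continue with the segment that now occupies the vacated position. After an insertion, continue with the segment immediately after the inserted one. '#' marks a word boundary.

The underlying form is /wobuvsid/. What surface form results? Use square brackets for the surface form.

[wobfst]

A Regressive Voicing Assimilation: [wobuvsid] → [wobufsid]
B Final Obstruent Devoicing: [wobufsid] → [wobufsit]
C Voicing Between Vowels: no change — [wobufsit]
D Medial Vowel Deletion: [wobufsit] → [wobfst]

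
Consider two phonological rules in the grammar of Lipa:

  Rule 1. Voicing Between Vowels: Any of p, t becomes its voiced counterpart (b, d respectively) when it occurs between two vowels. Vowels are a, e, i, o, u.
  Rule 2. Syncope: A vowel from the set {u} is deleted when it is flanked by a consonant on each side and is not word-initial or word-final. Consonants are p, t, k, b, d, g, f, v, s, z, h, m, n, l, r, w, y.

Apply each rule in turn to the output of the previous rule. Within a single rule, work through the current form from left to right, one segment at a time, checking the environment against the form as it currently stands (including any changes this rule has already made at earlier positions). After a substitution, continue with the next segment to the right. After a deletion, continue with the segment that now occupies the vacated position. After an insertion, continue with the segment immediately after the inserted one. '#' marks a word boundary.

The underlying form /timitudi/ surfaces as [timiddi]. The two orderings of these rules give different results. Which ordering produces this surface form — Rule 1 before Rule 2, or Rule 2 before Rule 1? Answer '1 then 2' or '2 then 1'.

1 then 2

Order 1 then 2:
  1 Voicing Between Vowels: [timitudi] → [timidudi]
  2 Syncope: [timidudi] → [timiddi]
  result: [timiddi]
Order 2 then 1:
  2 Syncope: [timitudi] → [timitdi]
  1 Voicing Between Vowels: no change — [timitdi]
  result: [timitdi]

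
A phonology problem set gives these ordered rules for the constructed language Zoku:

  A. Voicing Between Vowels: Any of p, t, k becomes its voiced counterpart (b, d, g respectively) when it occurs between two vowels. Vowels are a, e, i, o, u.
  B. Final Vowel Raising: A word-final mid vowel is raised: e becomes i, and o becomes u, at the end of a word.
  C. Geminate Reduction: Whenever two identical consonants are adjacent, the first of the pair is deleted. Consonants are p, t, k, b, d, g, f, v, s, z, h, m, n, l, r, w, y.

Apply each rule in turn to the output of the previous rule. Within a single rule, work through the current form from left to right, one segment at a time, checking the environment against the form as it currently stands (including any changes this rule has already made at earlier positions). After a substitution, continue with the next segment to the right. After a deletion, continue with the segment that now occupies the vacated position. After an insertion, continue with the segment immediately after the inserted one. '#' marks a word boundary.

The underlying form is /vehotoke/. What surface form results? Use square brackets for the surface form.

[vehodogi]

A Voicing Between Vowels: [vehotoke] → [vehodoge]
B Final Vowel Raising: [vehodoge] → [vehodogi]
C Geminate Reduction: no change — [vehodogi]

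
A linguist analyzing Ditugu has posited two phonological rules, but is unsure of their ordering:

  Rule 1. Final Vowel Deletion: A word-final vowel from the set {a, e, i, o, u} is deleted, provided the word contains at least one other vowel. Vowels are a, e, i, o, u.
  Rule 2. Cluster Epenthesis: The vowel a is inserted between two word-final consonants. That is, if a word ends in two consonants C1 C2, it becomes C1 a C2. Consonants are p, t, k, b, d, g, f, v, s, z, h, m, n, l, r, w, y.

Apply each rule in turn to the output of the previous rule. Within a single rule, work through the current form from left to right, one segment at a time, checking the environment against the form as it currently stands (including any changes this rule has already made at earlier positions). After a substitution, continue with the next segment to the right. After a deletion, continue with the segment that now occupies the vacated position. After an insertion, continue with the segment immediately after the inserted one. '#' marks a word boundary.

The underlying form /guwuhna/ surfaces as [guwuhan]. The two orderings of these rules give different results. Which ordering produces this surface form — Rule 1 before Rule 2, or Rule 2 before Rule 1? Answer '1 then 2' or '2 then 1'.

Order 1 then 2:
  1 Final Vowel Deletion: [guwuhna] → [guwuhn]
  2 Cluster Epenthesis: [guwuhn] → [guwuhan]
  result: [guwuhan]
Order 2 then 1:
  2 Cluster Epenthesis: no change — [guwuhna]
  1 Final Vowel Deletion: [guwuhna] → [guwuhn]
  result: [guwuhn]

1 then 2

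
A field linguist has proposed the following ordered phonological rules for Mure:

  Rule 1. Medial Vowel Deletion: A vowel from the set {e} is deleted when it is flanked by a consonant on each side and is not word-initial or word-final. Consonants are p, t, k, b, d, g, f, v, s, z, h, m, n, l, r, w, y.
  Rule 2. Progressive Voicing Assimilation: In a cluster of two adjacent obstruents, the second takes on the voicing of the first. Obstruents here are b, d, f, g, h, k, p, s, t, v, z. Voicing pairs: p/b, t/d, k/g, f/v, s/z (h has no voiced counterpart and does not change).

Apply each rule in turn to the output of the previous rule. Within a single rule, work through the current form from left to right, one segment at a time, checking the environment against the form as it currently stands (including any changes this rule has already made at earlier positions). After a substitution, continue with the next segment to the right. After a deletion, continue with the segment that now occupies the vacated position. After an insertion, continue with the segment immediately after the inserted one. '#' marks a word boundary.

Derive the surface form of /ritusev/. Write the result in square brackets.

Rule 1 Medial Vowel Deletion: [ritusev] → [ritusv]
Rule 2 Progressive Voicing Assimilation: [ritusv] → [ritusf]

[ritusf]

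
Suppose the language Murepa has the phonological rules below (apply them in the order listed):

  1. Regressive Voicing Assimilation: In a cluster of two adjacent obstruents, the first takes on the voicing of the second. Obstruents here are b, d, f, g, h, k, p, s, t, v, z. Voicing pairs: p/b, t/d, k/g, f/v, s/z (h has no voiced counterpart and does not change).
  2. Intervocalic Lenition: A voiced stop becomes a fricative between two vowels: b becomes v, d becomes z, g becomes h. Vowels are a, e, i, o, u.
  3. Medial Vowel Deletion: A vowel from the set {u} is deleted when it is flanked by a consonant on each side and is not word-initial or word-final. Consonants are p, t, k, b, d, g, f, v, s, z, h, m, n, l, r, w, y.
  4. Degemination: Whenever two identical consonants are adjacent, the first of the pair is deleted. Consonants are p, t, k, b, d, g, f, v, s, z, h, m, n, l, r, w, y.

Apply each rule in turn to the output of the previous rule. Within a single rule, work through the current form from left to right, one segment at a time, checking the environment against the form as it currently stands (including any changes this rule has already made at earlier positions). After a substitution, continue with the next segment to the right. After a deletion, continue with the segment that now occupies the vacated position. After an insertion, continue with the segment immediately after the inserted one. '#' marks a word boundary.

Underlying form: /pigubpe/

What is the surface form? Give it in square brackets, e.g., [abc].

1 Regressive Voicing Assimilation: [pigubpe] → [piguppe]
2 Intervocalic Lenition: [piguppe] → [pihuppe]
3 Medial Vowel Deletion: [pihuppe] → [pihppe]
4 Degemination: [pihppe] → [pihpe]

[pihpe]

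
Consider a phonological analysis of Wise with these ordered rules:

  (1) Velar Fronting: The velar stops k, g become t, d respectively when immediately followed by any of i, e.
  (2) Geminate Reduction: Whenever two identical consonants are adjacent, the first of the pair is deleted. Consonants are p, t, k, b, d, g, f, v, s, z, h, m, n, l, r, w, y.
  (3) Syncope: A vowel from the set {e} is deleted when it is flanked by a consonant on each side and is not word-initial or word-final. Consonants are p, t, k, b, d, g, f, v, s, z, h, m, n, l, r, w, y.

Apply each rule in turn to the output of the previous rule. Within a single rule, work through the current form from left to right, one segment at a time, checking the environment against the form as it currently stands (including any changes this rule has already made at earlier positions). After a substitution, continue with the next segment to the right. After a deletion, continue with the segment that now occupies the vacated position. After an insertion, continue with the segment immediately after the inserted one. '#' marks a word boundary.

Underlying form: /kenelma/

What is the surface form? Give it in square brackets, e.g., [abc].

[tnlma]

(1) Velar Fronting: [kenelma] → [tenelma]
(2) Geminate Reduction: no change — [tenelma]
(3) Syncope: [tenelma] → [tnlma]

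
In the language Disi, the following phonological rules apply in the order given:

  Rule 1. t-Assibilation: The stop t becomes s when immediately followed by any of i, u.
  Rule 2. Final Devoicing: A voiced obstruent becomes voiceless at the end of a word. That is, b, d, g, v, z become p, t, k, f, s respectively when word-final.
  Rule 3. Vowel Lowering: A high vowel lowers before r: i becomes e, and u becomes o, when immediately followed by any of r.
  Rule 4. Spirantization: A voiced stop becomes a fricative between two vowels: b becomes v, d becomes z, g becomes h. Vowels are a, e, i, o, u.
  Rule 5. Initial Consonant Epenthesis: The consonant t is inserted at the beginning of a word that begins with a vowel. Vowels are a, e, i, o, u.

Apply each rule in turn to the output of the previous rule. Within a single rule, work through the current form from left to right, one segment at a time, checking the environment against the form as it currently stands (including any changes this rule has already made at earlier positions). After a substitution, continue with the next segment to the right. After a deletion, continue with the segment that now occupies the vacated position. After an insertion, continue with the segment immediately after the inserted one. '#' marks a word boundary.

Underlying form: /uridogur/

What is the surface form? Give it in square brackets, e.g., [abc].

Rule 1 t-Assibilation: no change — [uridogur]
Rule 2 Final Devoicing: no change — [uridogur]
Rule 3 Vowel Lowering: [uridogur] → [oridogor]
Rule 4 Spirantization: [oridogor] → [orizohor]
Rule 5 Initial Consonant Epenthesis: [orizohor] → [torizohor]

[torizohor]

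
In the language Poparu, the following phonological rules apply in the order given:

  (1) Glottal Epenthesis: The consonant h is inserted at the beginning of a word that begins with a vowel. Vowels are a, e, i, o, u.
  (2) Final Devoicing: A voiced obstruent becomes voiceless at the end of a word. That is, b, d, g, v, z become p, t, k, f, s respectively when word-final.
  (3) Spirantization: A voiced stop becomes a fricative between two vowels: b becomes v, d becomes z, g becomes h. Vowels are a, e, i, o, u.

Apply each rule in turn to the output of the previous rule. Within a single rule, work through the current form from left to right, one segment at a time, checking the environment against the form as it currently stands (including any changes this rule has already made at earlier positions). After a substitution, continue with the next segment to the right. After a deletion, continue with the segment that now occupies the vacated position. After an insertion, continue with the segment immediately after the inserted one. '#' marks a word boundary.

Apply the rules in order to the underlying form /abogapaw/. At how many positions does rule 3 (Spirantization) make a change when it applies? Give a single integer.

2

(1) Glottal Epenthesis: [abogapaw] → [habogapaw]
(2) Final Devoicing: no change — [habogapaw]
(3) Spirantization: [habogapaw] → [havohapaw]
Rule 3 changed 2 position(s).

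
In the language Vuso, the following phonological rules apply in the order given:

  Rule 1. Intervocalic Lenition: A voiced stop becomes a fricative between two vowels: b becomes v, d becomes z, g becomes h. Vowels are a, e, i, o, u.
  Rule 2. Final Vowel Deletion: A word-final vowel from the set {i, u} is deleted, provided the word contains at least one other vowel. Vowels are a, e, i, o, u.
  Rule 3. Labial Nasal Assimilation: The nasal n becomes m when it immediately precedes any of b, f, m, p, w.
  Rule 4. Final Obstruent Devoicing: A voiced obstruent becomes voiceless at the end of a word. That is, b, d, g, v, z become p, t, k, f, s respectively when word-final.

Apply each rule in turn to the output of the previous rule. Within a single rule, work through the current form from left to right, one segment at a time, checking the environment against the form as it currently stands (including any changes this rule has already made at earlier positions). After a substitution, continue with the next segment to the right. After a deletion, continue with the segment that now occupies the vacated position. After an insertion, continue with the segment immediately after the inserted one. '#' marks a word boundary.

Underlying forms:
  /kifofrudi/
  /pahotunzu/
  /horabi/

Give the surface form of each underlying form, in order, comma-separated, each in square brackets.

[kifofrus], [pahotuns], [horaf]

/kifofrudi/:
  Rule 1 Intervocalic Lenition: [kifofrudi] → [kifofruzi]
  Rule 2 Final Vowel Deletion: [kifofruzi] → [kifofruz]
  Rule 3 Labial Nasal Assimilation: no change — [kifofruz]
  Rule 4 Final Obstruent Devoicing: [kifofruz] → [kifofrus]
/pahotunzu/:
  Rule 1 Intervocalic Lenition: no change — [pahotunzu]
  Rule 2 Final Vowel Deletion: [pahotunzu] → [pahotunz]
  Rule 3 Labial Nasal Assimilation: no change — [pahotunz]
  Rule 4 Final Obstruent Devoicing: [pahotunz] → [pahotuns]
/horabi/:
  Rule 1 Intervocalic Lenition: [horabi] → [horavi]
  Rule 2 Final Vowel Deletion: [horavi] → [horav]
  Rule 3 Labial Nasal Assimilation: no change — [horav]
  Rule 4 Final Obstruent Devoicing: [horav] → [horaf]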